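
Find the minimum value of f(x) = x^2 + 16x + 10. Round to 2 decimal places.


For a quadratic f(x) = ax^2 + bx + c with a > 0, the minimum is at the vertex.
Vertex x-coordinate: x = -b/(2a)
x = -(16) / (2 * 1)
x = -16/2 = -8
Substitute back to find the minimum value:
f(-8) = 1 * (-8)^2 + 16 * (-8) + 10
= 64 - 128 + 10
= -54 = -54.00

-54.00


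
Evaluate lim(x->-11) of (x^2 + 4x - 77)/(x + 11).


Direct substitution gives 0/0, so we factor the numerator.
Factor: (x^2 + 4x - 77) = (x + 11)(x - 7)
Cancel the common factor (x + 11):
(x^2 + 4x - 77)/(x + 11) = (x - 7)
Now substitute x = -11:
= (-11) - (7) = -18

-18


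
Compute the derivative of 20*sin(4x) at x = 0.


Apply the chain rule to differentiate 20*sin(4x):
d/dx [20*sin(4x)]
= 20 * cos(4x) * d/dx(4x)
= 20 * 4 * cos(4x)
= 80 * cos(4x)
Evaluate at x = 0:
= 80 * cos(0)
= 80 * 1
= 80

80


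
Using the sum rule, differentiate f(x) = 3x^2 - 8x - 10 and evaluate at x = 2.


Differentiate term by term using power and sum rules:
f(x) = 3x^2 - 8x - 10
f'(x) = 6x - 8
Substitute x = 2:
f'(2) = 6 * 2 - 8
= 12 - 8
= 4

4


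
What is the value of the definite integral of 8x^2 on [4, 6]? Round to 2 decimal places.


Find the antiderivative of 8x^2:
F(x) = 8/3 * x^3
Apply the Fundamental Theorem of Calculus:
F(6) - F(4)
= 8/3 * 6^3 - 8/3 * 4^3
= 8/3 * (216 - 64)
= 8/3 * 152
= 1216/3 ≈ 405.33

405.33


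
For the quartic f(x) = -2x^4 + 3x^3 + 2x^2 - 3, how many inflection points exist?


Inflection points occur where f''(x) = 0 and concavity changes.
f(x) = -2x^4 + 3x^3 + 2x^2 - 3
f'(x) = -8x^3 + 9x^2 + 4x
f''(x) = -24x^2 + 18x + 4
This is a quadratic in x. Use the discriminant to count real roots.
Discriminant = (18)^2 - 4 * (-24) * 4
= 324 - (-384)
= 708
Since discriminant > 0, f''(x) = 0 has 2 distinct real solutions.
A quadratic with two distinct real roots changes sign at each root, so concavity changes at both.
Number of inflection points: 2

2


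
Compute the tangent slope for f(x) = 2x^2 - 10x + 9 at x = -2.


The slope of the tangent line equals f'(x) at the point.
f(x) = 2x^2 - 10x + 9
f'(x) = 4x - 10
At x = -2:
f'(-2) = 4 * (-2) - 10
= -8 - 10
= -18

-18


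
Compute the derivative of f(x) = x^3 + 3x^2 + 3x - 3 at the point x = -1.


Differentiate f(x) = x^3 + 3x^2 + 3x - 3 term by term:
f'(x) = 3x^2 + 6x + 3
Substitute x = -1:
f'(-1) = 3 * (-1)^2 + 6 * (-1) + 3
= 3 - 6 + 3
= 0

0


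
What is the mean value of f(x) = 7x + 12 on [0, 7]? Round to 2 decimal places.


Average value = 1/(b-a) * integral from a to b of f(x) dx
First compute the integral of 7x + 12:
F(x) = (7/2)x^2 + 12x
F(7) = 7/2 * 49 + 12 * 7 = 511/2
F(0) = 7/2 * 0 + 12 * 0 = 0
Integral = 511/2 - 0 = 511/2
Average = (511/2) / (7 - 0) = (511/2) / 7
= 73/2 = 36.50

36.50


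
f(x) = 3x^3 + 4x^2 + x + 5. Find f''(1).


First derivative:
f'(x) = 9x^2 + 8x + 1
Second derivative:
f''(x) = 18x + 8
Substitute x = 1:
f''(1) = 18 * 1 + 8
= 18 + 8
= 26

26


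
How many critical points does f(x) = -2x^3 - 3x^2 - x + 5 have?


Find where f'(x) = 0:
f(x) = -2x^3 - 3x^2 - x + 5
f'(x) = -6x^2 - 6x - 1
This is a quadratic in x. Use the discriminant to count real roots.
Discriminant = (-6)^2 - 4 * (-6) * (-1)
= 36 - 24
= 12
Since discriminant > 0, f'(x) = 0 has 2 real solutions.
Number of critical points: 2

2


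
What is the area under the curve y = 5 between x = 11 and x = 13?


The area under a constant function y = 5 is a rectangle.
Width = 13 - 11 = 2
Height = 5
Area = width * height
= 2 * 5
= 10

10


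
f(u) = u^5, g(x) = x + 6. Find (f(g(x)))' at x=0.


Using the chain rule: (f(g(x)))' = f'(g(x)) * g'(x)
First, find g(0):
g(0) = 1 * 0 + 6 = 6
Next, f'(u) = 5u^4
And g'(x) = 1
So f'(g(0)) * g'(0)
= 5 * 6^4 * 1
= 5 * 1296 * 1
= 6480

6480


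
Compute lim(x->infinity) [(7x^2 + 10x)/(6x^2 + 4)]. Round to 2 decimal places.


For limits at infinity with equal-degree polynomials,
we compare leading coefficients.
Numerator leading term: 7x^2
Denominator leading term: 6x^2
Divide both by x^2:
lim = (7 + 10/x) / (6 + 4/x^2)
As x -> infinity, the 1/x and 1/x^2 terms vanish:
= 7/6 ≈ 1.17

1.17


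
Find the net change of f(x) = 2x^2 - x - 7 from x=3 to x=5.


Net change = f(b) - f(a)
f(x) = 2x^2 - x - 7
Compute f(5):
f(5) = 2 * 5^2 - 1 * 5 - 7
= 50 - 5 - 7
= 38
Compute f(3):
f(3) = 2 * 3^2 - 1 * 3 - 7
= 18 - 3 - 7
= 8
Net change = 38 - 8 = 30

30


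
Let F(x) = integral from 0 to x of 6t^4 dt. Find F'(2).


By the Fundamental Theorem of Calculus (Part 1):
If F(x) = integral from 0 to x of f(t) dt, then F'(x) = f(x)
Here f(t) = 6t^4
So F'(x) = 6x^4
Evaluate at x = 2:
F'(2) = 6 * 2^4
= 6 * 16
= 96

96


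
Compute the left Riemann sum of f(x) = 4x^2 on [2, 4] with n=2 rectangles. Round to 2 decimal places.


Left Riemann sum uses left endpoints of each subinterval.
Interval: [2, 4], n = 2
dx = (4 - 2) / 2 = 1
Left endpoints: [2, 3]
f values: [16, 36]
Sum = dx * (sum of f values)
= 1 * 52
= 52 = 52.00

52.00


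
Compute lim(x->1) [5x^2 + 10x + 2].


Since polynomials are continuous, we use direct substitution.
lim(x->1) of 5x^2 + 10x + 2
= 5 * 1^2 + 10 * 1 + 2
= 5 + 10 + 2
= 17

17


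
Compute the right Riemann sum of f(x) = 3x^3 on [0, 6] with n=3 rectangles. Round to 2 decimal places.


Right Riemann sum uses right endpoints of each subinterval.
Interval: [0, 6], n = 3
dx = (6 - 0) / 3 = 2
Right endpoints: [2, 4, 6]
f values: [24, 192, 648]
Sum = dx * (sum of f values)
= 2 * 864
= 1728 = 1728.00

1728.00


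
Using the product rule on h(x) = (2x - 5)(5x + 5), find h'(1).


Let u(x) = 2x - 5 and v(x) = 5x + 5
u'(x) = 2
v'(x) = 5
Product rule: h'(x) = u'(x)*v(x) + u(x)*v'(x)
= 2 * (5x + 5) + (2x - 5) * 5
At x = 1:
u(1) = 2 * 1 - 5 = -3
v(1) = 5 * 1 + 5 = 10
h'(1) = 2 * 10 + (-3) * 5
= 20 - 15
= 5

5


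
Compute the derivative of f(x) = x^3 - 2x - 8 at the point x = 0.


Differentiate f(x) = x^3 - 2x - 8 term by term:
f'(x) = 3x^2 - 2
Substitute x = 0:
f'(0) = 3 * 0^2 + 0 * 0 - 2
= 0 + 0 - 2
= -2

-2


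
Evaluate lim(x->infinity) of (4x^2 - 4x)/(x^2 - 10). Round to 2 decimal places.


For limits at infinity with equal-degree polynomials,
we compare leading coefficients.
Numerator leading term: 4x^2
Denominator leading term: x^2
Divide both by x^2:
lim = (4 - 4/x) / (1 - 10/x^2)
As x -> infinity, the 1/x and 1/x^2 terms vanish:
= 4/1 = 4 = 4.00

4.00


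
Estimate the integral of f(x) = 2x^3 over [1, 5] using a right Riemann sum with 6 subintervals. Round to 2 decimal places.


Right Riemann sum uses right endpoints of each subinterval.
Interval: [1, 5], n = 6
dx = (5 - 1) / 6 = 2/3
Right endpoints: [5/3, 7/3, 3, 11/3, 13/3, 5]
f values: [250/27, 686/27, 54, 2662/27, 4394/27, 250]
Sum = dx * (sum of f values)
= 2/3 * 600
= 400 = 400.00

400.00


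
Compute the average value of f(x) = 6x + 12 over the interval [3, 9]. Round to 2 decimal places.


Average value = 1/(b-a) * integral from a to b of f(x) dx
First compute the integral of 6x + 12:
F(x) = 3x^2 + 12x
F(9) = 3 * 81 + 12 * 9 = 351
F(3) = 3 * 9 + 12 * 3 = 63
Integral = 351 - 63 = 288
Average = 288 / (9 - 3) = 288 / 6
= 48 = 48.00

48.00


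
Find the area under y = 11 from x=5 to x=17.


The area under a constant function y = 11 is a rectangle.
Width = 17 - 5 = 12
Height = 11
Area = width * height
= 12 * 11
= 132

132


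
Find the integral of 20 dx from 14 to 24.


The integral of a constant k over [a, b] equals k * (b - a).
integral from 14 to 24 of 20 dx
= 20 * (24 - 14)
= 20 * 10
= 200

200


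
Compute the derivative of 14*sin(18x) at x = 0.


Apply the chain rule to differentiate 14*sin(18x):
d/dx [14*sin(18x)]
= 14 * cos(18x) * d/dx(18x)
= 14 * 18 * cos(18x)
= 252 * cos(18x)
Evaluate at x = 0:
= 252 * cos(0)
= 252 * 1
= 252

252


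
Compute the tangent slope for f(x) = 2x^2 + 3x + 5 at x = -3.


The slope of the tangent line equals f'(x) at the point.
f(x) = 2x^2 + 3x + 5
f'(x) = 4x + 3
At x = -3:
f'(-3) = 4 * (-3) + 3
= -12 + 3
= -9

-9


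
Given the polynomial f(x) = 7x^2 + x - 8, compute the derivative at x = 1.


Differentiate term by term using power and sum rules:
f(x) = 7x^2 + x - 8
f'(x) = 14x + 1
Substitute x = 1:
f'(1) = 14 * 1 + 1
= 14 + 1
= 15

15


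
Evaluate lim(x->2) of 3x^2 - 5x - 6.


Since polynomials are continuous, we use direct substitution.
lim(x->2) of 3x^2 - 5x - 6
= 3 * 2^2 - 5 * 2 - 6
= 12 - 10 - 6
= -4

-4


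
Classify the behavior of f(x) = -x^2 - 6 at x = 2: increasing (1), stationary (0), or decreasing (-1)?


Compute f'(x) to determine behavior:
f'(x) = -2x
f'(2) = -2 * 2 + 0
= -4 + 0
= -4
Since f'(2) < 0, the function is decreasing (-1)

-1


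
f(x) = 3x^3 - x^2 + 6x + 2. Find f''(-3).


First derivative:
f'(x) = 9x^2 - 2x + 6
Second derivative:
f''(x) = 18x - 2
Substitute x = -3:
f''(-3) = 18 * (-3) - 2
= -54 - 2
= -56

-56


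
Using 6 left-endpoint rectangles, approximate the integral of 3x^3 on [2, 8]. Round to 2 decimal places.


Left Riemann sum uses left endpoints of each subinterval.
Interval: [2, 8], n = 6
dx = (8 - 2) / 6 = 1
Left endpoints: [2, 3, 4, 5, 6, 7]
f values: [24, 81, 192, 375, 648, 1029]
Sum = dx * (sum of f values)
= 1 * 2349
= 2349 = 2349.00

2349.00


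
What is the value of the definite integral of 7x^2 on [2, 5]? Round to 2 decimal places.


Find the antiderivative of 7x^2:
F(x) = 7/3 * x^3
Apply the Fundamental Theorem of Calculus:
F(5) - F(2)
= 7/3 * 5^3 - 7/3 * 2^3
= 7/3 * (125 - 8)
= 7/3 * 117
= 273 = 273.00

273.00


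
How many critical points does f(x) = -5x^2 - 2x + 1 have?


Find where f'(x) = 0:
f'(x) = -10x - 2
Set f'(x) = 0:
-10x - 2 = 0
x = 2 / (-10) = -1/5
This is a linear equation in x, so there is exactly one solution.
Number of critical points: 1

1


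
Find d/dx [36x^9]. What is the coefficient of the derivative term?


We apply the power rule: d/dx [ax^n] = a*n * x^(n-1)
d/dx [36x^9]
= 36 * 9 * x^(9-1)
= 324x^8
The coefficient is 324

324


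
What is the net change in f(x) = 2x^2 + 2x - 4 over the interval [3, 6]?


Net change = f(b) - f(a)
f(x) = 2x^2 + 2x - 4
Compute f(6):
f(6) = 2 * 6^2 + 2 * 6 - 4
= 72 + 12 - 4
= 80
Compute f(3):
f(3) = 2 * 3^2 + 2 * 3 - 4
= 18 + 6 - 4
= 20
Net change = 80 - 20 = 60

60


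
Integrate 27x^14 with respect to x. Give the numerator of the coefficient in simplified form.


Apply the power rule for integration:
integral of ax^n dx = a/(n+1) * x^(n+1) + C
integral of 27x^14 dx
= 27/15 * x^15 + C
= 9/5 * x^15 + C
The coefficient in lowest terms is 9/5, and its numerator is 9

9


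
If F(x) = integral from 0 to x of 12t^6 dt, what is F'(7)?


By the Fundamental Theorem of Calculus (Part 1):
If F(x) = integral from 0 to x of f(t) dt, then F'(x) = f(x)
Here f(t) = 12t^6
So F'(x) = 12x^6
Evaluate at x = 7:
F'(7) = 12 * 7^6
= 12 * 117649
= 1411788

1411788


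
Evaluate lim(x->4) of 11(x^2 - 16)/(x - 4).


Direct substitution gives 0/0, so we factor the numerator.
Factor: 11(x^2 - 16) = 11 * (x - 4)(x + 4)
Cancel the common factor (x - 4):
11(x^2 - 16)/(x - 4) = 11 * (x + 4)
Now substitute x = 4:
= 11 * (4 + 4) = 88

88


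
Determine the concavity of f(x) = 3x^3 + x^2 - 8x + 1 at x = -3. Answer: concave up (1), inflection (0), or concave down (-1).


Concavity is determined by the sign of f''(x).
f(x) = 3x^3 + x^2 - 8x + 1
f'(x) = 9x^2 + 2x - 8
f''(x) = 18x + 2
f''(-3) = 18 * (-3) + 2
= -54 + 2
= -52
Since f''(-3) < 0, the function is concave down (-1)

-1


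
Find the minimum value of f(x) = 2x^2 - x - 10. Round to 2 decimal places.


For a quadratic f(x) = ax^2 + bx + c with a > 0, the minimum is at the vertex.
Vertex x-coordinate: x = -b/(2a)
x = -(-1) / (2 * 2)
x = 1/4
Substitute back to find the minimum value:
f(1/4) = 2 * (1/4)^2 - 1 * (1/4) - 10
= 1/8 - 1/4 - 10
= -81/8 ≈ -10.13

-10.13


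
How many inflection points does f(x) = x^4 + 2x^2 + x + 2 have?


Inflection points occur where f''(x) = 0 and concavity changes.
f(x) = x^4 + 2x^2 + x + 2
f'(x) = 4x^3 + 4x + 1
f''(x) = 12x^2 + 4
This is a quadratic in x. Use the discriminant to count real roots.
Discriminant = (0)^2 - 4 * 12 * 4
= 0 - 192
= -192
Since discriminant < 0, f''(x) = 0 has no real solutions.
Number of inflection points: 0

0


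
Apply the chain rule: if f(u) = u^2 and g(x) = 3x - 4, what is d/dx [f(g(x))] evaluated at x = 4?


Using the chain rule: (f(g(x)))' = f'(g(x)) * g'(x)
First, find g(4):
g(4) = 3 * 4 - 4 = 8
Next, f'(u) = 2u
And g'(x) = 3
So f'(g(4)) * g'(4)
= 2 * 8 * 3
= 48

48


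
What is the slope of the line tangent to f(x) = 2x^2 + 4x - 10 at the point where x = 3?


The slope of the tangent line equals f'(x) at the point.
f(x) = 2x^2 + 4x - 10
f'(x) = 4x + 4
At x = 3:
f'(3) = 4 * 3 + 4
= 12 + 4
= 16

16


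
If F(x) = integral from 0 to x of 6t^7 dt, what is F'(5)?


By the Fundamental Theorem of Calculus (Part 1):
If F(x) = integral from 0 to x of f(t) dt, then F'(x) = f(x)
Here f(t) = 6t^7
So F'(x) = 6x^7
Evaluate at x = 5:
F'(5) = 6 * 5^7
= 6 * 78125
= 468750

468750


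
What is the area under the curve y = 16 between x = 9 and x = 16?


The area under a constant function y = 16 is a rectangle.
Width = 16 - 9 = 7
Height = 16
Area = width * height
= 7 * 16
= 112

112


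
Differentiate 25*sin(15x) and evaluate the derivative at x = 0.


Apply the chain rule to differentiate 25*sin(15x):
d/dx [25*sin(15x)]
= 25 * cos(15x) * d/dx(15x)
= 25 * 15 * cos(15x)
= 375 * cos(15x)
Evaluate at x = 0:
= 375 * cos(0)
= 375 * 1
= 375

375


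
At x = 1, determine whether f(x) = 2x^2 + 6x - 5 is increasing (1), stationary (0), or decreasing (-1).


Compute f'(x) to determine behavior:
f'(x) = 4x + 6
f'(1) = 4 * 1 + 6
= 4 + 6
= 10
Since f'(1) > 0, the function is increasing (1)

1


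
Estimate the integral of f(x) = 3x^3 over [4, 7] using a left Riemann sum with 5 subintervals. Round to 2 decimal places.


Left Riemann sum uses left endpoints of each subinterval.
Interval: [4, 7], n = 5
dx = (7 - 4) / 5 = 3/5
Left endpoints: [4, 23/5, 26/5, 29/5, 32/5]
f values: [192, 36501/125, 52728/125, 73167/125, 98304/125]
Sum = dx * (sum of f values)
= 3/5 * 11388/5
= 34164/25 = 1366.56

1366.56


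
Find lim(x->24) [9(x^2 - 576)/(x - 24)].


Direct substitution gives 0/0, so we factor the numerator.
Factor: 9(x^2 - 576) = 9 * (x - 24)(x + 24)
Cancel the common factor (x - 24):
9(x^2 - 576)/(x - 24) = 9 * (x + 24)
Now substitute x = 24:
= 9 * (24 + 24) = 432

432


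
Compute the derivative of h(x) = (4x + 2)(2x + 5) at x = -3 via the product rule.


Let u(x) = 4x + 2 and v(x) = 2x + 5
u'(x) = 4
v'(x) = 2
Product rule: h'(x) = u'(x)*v(x) + u(x)*v'(x)
= 4 * (2x + 5) + (4x + 2) * 2
At x = -3:
u(-3) = 4 * (-3) + 2 = -10
v(-3) = 2 * (-3) + 5 = -1
h'(-3) = 4 * (-1) + (-10) * 2
= -4 - 20
= -24

-24


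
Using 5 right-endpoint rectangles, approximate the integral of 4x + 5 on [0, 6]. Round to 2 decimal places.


Right Riemann sum uses right endpoints of each subinterval.
Interval: [0, 6], n = 5
dx = (6 - 0) / 5 = 6/5
Right endpoints: [6/5, 12/5, 18/5, 24/5, 6]
f values: [49/5, 73/5, 97/5, 121/5, 29]
Sum = dx * (sum of f values)
= 6/5 * 97
= 582/5 = 116.40

116.40


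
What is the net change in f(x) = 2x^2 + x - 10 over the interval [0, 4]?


Net change = f(b) - f(a)
f(x) = 2x^2 + x - 10
Compute f(4):
f(4) = 2 * 4^2 + 1 * 4 - 10
= 32 + 4 - 10
= 26
Compute f(0):
f(0) = 2 * 0^2 + 1 * 0 - 10
= 0 + 0 - 10
= -10
Net change = 26 - (-10) = 36

36


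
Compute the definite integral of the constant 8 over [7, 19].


The integral of a constant k over [a, b] equals k * (b - a).
integral from 7 to 19 of 8 dx
= 8 * (19 - 7)
= 8 * 12
= 96

96


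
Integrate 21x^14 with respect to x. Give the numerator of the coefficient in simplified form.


Apply the power rule for integration:
integral of ax^n dx = a/(n+1) * x^(n+1) + C
integral of 21x^14 dx
= 21/15 * x^15 + C
= 7/5 * x^15 + C
The coefficient in lowest terms is 7/5, and its numerator is 7

7


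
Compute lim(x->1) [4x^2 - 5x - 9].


Since polynomials are continuous, we use direct substitution.
lim(x->1) of 4x^2 - 5x - 9
= 4 * 1^2 - 5 * 1 - 9
= 4 - 5 - 9
= -10

-10


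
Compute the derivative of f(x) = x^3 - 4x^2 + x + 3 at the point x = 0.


Differentiate f(x) = x^3 - 4x^2 + x + 3 term by term:
f'(x) = 3x^2 - 8x + 1
Substitute x = 0:
f'(0) = 3 * 0^2 - 8 * 0 + 1
= 0 + 0 + 1
= 1

1


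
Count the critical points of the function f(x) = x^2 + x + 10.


Find where f'(x) = 0:
f'(x) = 2x + 1
Set f'(x) = 0:
2x + 1 = 0
x = -1 / 2 = -1/2
This is a linear equation in x, so there is exactly one solution.
Number of critical points: 1

1


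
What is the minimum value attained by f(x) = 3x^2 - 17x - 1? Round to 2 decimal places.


For a quadratic f(x) = ax^2 + bx + c with a > 0, the minimum is at the vertex.
Vertex x-coordinate: x = -b/(2a)
x = -(-17) / (2 * 3)
x = 17/6
Substitute back to find the minimum value:
f(17/6) = 3 * (17/6)^2 - 17 * (17/6) - 1
= 289/12 - 289/6 - 1
= -301/12 ≈ -25.08

-25.08


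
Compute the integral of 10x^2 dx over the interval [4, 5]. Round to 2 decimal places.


Find the antiderivative of 10x^2:
F(x) = 10/3 * x^3
Apply the Fundamental Theorem of Calculus:
F(5) - F(4)
= 10/3 * 5^3 - 10/3 * 4^3
= 10/3 * (125 - 64)
= 10/3 * 61
= 610/3 ≈ 203.33

203.33


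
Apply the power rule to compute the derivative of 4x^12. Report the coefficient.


We apply the power rule: d/dx [ax^n] = a*n * x^(n-1)
d/dx [4x^12]
= 4 * 12 * x^(12-1)
= 48x^11
The coefficient is 48

48


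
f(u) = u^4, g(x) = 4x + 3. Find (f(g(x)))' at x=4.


Using the chain rule: (f(g(x)))' = f'(g(x)) * g'(x)
First, find g(4):
g(4) = 4 * 4 + 3 = 19
Next, f'(u) = 4u^3
And g'(x) = 4
So f'(g(4)) * g'(4)
= 4 * 19^3 * 4
= 4 * 6859 * 4
= 109744

109744


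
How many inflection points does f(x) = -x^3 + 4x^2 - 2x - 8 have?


Inflection points occur where f''(x) = 0 and concavity changes.
f(x) = -x^3 + 4x^2 - 2x - 8
f'(x) = -3x^2 + 8x - 2
f''(x) = -6x + 8
Set f''(x) = 0:
-6x + 8 = 0
x = -8 / (-6) = 4/3
Since f''(x) is linear (degree 1), it changes sign at this point.
Therefore there is exactly 1 inflection point.

1


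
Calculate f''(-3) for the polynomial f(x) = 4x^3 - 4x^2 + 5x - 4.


First derivative:
f'(x) = 12x^2 - 8x + 5
Second derivative:
f''(x) = 24x - 8
Substitute x = -3:
f''(-3) = 24 * (-3) - 8
= -72 - 8
= -80

-80


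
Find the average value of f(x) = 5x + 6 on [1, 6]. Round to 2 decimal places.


Average value = 1/(b-a) * integral from a to b of f(x) dx
First compute the integral of 5x + 6:
F(x) = (5/2)x^2 + 6x
F(6) = 5/2 * 36 + 6 * 6 = 126
F(1) = 5/2 * 1 + 6 * 1 = 17/2
Integral = 126 - 17/2 = 235/2
Average = (235/2) / (6 - 1) = (235/2) / 5
= 47/2 = 23.50

23.50


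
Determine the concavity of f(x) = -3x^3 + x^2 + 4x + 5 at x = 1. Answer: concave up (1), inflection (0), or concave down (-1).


Concavity is determined by the sign of f''(x).
f(x) = -3x^3 + x^2 + 4x + 5
f'(x) = -9x^2 + 2x + 4
f''(x) = -18x + 2
f''(1) = -18 * 1 + 2
= -18 + 2
= -16
Since f''(1) < 0, the function is concave down (-1)

-1


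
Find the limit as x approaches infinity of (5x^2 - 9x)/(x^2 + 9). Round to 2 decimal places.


For limits at infinity with equal-degree polynomials,
we compare leading coefficients.
Numerator leading term: 5x^2
Denominator leading term: x^2
Divide both by x^2:
lim = (5 - 9/x) / (1 + 9/x^2)
As x -> infinity, the 1/x and 1/x^2 terms vanish:
= 5/1 = 5 = 5.00

5.00


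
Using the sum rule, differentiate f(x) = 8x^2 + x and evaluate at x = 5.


Differentiate term by term using power and sum rules:
f(x) = 8x^2 + x
f'(x) = 16x + 1
Substitute x = 5:
f'(5) = 16 * 5 + 1
= 80 + 1
= 81

81


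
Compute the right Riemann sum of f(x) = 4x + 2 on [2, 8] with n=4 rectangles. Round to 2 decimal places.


Right Riemann sum uses right endpoints of each subinterval.
Interval: [2, 8], n = 4
dx = (8 - 2) / 4 = 3/2
Right endpoints: [7/2, 5, 13/2, 8]
f values: [16, 22, 28, 34]
Sum = dx * (sum of f values)
= 3/2 * 100
= 150 = 150.00

150.00


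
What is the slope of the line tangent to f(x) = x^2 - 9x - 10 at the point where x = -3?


The slope of the tangent line equals f'(x) at the point.
f(x) = x^2 - 9x - 10
f'(x) = 2x - 9
At x = -3:
f'(-3) = 2 * (-3) - 9
= -6 - 9
= -15

-15


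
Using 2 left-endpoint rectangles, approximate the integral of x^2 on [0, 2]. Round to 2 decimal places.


Left Riemann sum uses left endpoints of each subinterval.
Interval: [0, 2], n = 2
dx = (2 - 0) / 2 = 1
Left endpoints: [0, 1]
f values: [0, 1]
Sum = dx * (sum of f values)
= 1 * 1
= 1 = 1.00

1.00


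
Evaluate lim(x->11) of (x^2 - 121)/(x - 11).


Direct substitution gives 0/0, so we factor the numerator.
Factor: (x^2 - 121) = (x - 11)(x + 11)
Cancel the common factor (x - 11):
(x^2 - 121)/(x - 11) = (x + 11)
Now substitute x = 11:
= (11 + 11) = 22

22


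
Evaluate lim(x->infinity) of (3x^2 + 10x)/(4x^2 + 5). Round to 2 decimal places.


For limits at infinity with equal-degree polynomials,
we compare leading coefficients.
Numerator leading term: 3x^2
Denominator leading term: 4x^2
Divide both by x^2:
lim = (3 + 10/x) / (4 + 5/x^2)
As x -> infinity, the 1/x and 1/x^2 terms vanish:
= 3/4 = 0.75

0.75


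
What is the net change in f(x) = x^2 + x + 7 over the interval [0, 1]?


Net change = f(b) - f(a)
f(x) = x^2 + x + 7
Compute f(1):
f(1) = 1 * 1^2 + 1 * 1 + 7
= 1 + 1 + 7
= 9
Compute f(0):
f(0) = 1 * 0^2 + 1 * 0 + 7
= 0 + 0 + 7
= 7
Net change = 9 - 7 = 2

2


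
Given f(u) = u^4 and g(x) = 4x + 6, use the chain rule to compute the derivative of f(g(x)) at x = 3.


Using the chain rule: (f(g(x)))' = f'(g(x)) * g'(x)
First, find g(3):
g(3) = 4 * 3 + 6 = 18
Next, f'(u) = 4u^3
And g'(x) = 4
So f'(g(3)) * g'(3)
= 4 * 18^3 * 4
= 4 * 5832 * 4
= 93312

93312


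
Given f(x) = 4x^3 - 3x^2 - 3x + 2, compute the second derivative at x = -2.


First derivative:
f'(x) = 12x^2 - 6x - 3
Second derivative:
f''(x) = 24x - 6
Substitute x = -2:
f''(-2) = 24 * (-2) - 6
= -48 - 6
= -54

-54


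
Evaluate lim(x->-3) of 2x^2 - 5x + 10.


Since polynomials are continuous, we use direct substitution.
lim(x->-3) of 2x^2 - 5x + 10
= 2 * (-3)^2 - 5 * (-3) + 10
= 18 + 15 + 10
= 43

43


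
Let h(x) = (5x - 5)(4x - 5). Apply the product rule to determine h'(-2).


Let u(x) = 5x - 5 and v(x) = 4x - 5
u'(x) = 5
v'(x) = 4
Product rule: h'(x) = u'(x)*v(x) + u(x)*v'(x)
= 5 * (4x - 5) + (5x - 5) * 4
At x = -2:
u(-2) = 5 * (-2) - 5 = -15
v(-2) = 4 * (-2) - 5 = -13
h'(-2) = 5 * (-13) + (-15) * 4
= -65 - 60
= -125

-125


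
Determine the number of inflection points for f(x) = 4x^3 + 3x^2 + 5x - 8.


Inflection points occur where f''(x) = 0 and concavity changes.
f(x) = 4x^3 + 3x^2 + 5x - 8
f'(x) = 12x^2 + 6x + 5
f''(x) = 24x + 6
Set f''(x) = 0:
24x + 6 = 0
x = -6 / 24 = -1/4
Since f''(x) is linear (degree 1), it changes sign at this point.
Therefore there is exactly 1 inflection point.

1


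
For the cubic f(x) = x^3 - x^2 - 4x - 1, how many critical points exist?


Find where f'(x) = 0:
f(x) = x^3 - x^2 - 4x - 1
f'(x) = 3x^2 - 2x - 4
This is a quadratic in x. Use the discriminant to count real roots.
Discriminant = (-2)^2 - 4 * 3 * (-4)
= 4 - (-48)
= 52
Since discriminant > 0, f'(x) = 0 has 2 real solutions.
Number of critical points: 2

2


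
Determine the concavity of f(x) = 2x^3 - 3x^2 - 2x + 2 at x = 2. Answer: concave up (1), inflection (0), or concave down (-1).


Concavity is determined by the sign of f''(x).
f(x) = 2x^3 - 3x^2 - 2x + 2
f'(x) = 6x^2 - 6x - 2
f''(x) = 12x - 6
f''(2) = 12 * 2 - 6
= 24 - 6
= 18
Since f''(2) > 0, the function is concave up (1)

1


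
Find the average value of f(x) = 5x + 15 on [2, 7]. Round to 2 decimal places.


Average value = 1/(b-a) * integral from a to b of f(x) dx
First compute the integral of 5x + 15:
F(x) = (5/2)x^2 + 15x
F(7) = 5/2 * 49 + 15 * 7 = 455/2
F(2) = 5/2 * 4 + 15 * 2 = 40
Integral = 455/2 - 40 = 375/2
Average = (375/2) / (7 - 2) = (375/2) / 5
= 75/2 = 37.50

37.50


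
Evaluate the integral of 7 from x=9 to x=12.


The integral of a constant k over [a, b] equals k * (b - a).
integral from 9 to 12 of 7 dx
= 7 * (12 - 9)
= 7 * 3
= 21

21


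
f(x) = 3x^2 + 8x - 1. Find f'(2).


Differentiate term by term using power and sum rules:
f(x) = 3x^2 + 8x - 1
f'(x) = 6x + 8
Substitute x = 2:
f'(2) = 6 * 2 + 8
= 12 + 8
= 20

20


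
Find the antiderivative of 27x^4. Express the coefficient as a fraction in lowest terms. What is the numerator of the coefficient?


Apply the power rule for integration:
integral of ax^n dx = a/(n+1) * x^(n+1) + C
integral of 27x^4 dx
= 27/5 * x^5 + C
The coefficient in lowest terms is 27/5, and its numerator is 27

27


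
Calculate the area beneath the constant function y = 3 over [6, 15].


The area under a constant function y = 3 is a rectangle.
Width = 15 - 6 = 9
Height = 3
Area = width * height
= 9 * 3
= 27

27


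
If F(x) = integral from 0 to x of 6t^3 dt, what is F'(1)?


By the Fundamental Theorem of Calculus (Part 1):
If F(x) = integral from 0 to x of f(t) dt, then F'(x) = f(x)
Here f(t) = 6t^3
So F'(x) = 6x^3
Evaluate at x = 1:
F'(1) = 6 * 1^3
= 6 * 1
= 6

6


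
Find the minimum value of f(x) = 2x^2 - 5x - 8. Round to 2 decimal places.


For a quadratic f(x) = ax^2 + bx + c with a > 0, the minimum is at the vertex.
Vertex x-coordinate: x = -b/(2a)
x = -(-5) / (2 * 2)
x = 5/4
Substitute back to find the minimum value:
f(5/4) = 2 * (5/4)^2 - 5 * (5/4) - 8
= 25/8 - 25/4 - 8
= -89/8 ≈ -11.13

-11.13


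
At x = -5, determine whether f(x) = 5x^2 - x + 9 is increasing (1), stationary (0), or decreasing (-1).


Compute f'(x) to determine behavior:
f'(x) = 10x - 1
f'(-5) = 10 * (-5) - 1
= -50 - 1
= -51
Since f'(-5) < 0, the function is decreasing (-1)

-1


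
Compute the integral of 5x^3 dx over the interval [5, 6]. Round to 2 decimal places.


Find the antiderivative of 5x^3:
F(x) = 5/4 * x^4
Apply the Fundamental Theorem of Calculus:
F(6) - F(5)
= 5/4 * 6^4 - 5/4 * 5^4
= 5/4 * (1296 - 625)
= 5/4 * 671
= 3355/4 = 838.75

838.75


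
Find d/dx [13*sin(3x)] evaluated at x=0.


Apply the chain rule to differentiate 13*sin(3x):
d/dx [13*sin(3x)]
= 13 * cos(3x) * d/dx(3x)
= 13 * 3 * cos(3x)
= 39 * cos(3x)
Evaluate at x = 0:
= 39 * cos(0)
= 39 * 1
= 39

39


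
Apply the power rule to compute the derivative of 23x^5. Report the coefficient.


We apply the power rule: d/dx [ax^n] = a*n * x^(n-1)
d/dx [23x^5]
= 23 * 5 * x^(5-1)
= 115x^4
The coefficient is 115

115


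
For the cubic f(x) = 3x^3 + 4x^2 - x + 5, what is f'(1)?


Differentiate f(x) = 3x^3 + 4x^2 - x + 5 term by term:
f'(x) = 9x^2 + 8x - 1
Substitute x = 1:
f'(1) = 9 * 1^2 + 8 * 1 - 1
= 9 + 8 - 1
= 16

16


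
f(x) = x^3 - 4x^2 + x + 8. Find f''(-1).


First derivative:
f'(x) = 3x^2 - 8x + 1
Second derivative:
f''(x) = 6x - 8
Substitute x = -1:
f''(-1) = 6 * (-1) - 8
= -6 - 8
= -14

-14


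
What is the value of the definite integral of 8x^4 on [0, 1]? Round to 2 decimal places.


Find the antiderivative of 8x^4:
F(x) = 8/5 * x^5
Apply the Fundamental Theorem of Calculus:
F(1) - F(0)
= 8/5 * 1^5 - 8/5 * 0^5
= 8/5 * (1 - 0)
= 8/5 * 1
= 8/5 = 1.60

1.60


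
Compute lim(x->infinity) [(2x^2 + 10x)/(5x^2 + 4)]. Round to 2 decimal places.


For limits at infinity with equal-degree polynomials,
we compare leading coefficients.
Numerator leading term: 2x^2
Denominator leading term: 5x^2
Divide both by x^2:
lim = (2 + 10/x) / (5 + 4/x^2)
As x -> infinity, the 1/x and 1/x^2 terms vanish:
= 2/5 = 0.40

0.40


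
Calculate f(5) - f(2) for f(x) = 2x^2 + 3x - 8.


Net change = f(b) - f(a)
f(x) = 2x^2 + 3x - 8
Compute f(5):
f(5) = 2 * 5^2 + 3 * 5 - 8
= 50 + 15 - 8
= 57
Compute f(2):
f(2) = 2 * 2^2 + 3 * 2 - 8
= 8 + 6 - 8
= 6
Net change = 57 - 6 = 51

51


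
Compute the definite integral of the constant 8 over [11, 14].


The integral of a constant k over [a, b] equals k * (b - a).
integral from 11 to 14 of 8 dx
= 8 * (14 - 11)
= 8 * 3
= 24

24


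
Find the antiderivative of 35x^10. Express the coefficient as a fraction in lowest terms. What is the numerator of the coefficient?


Apply the power rule for integration:
integral of ax^n dx = a/(n+1) * x^(n+1) + C
integral of 35x^10 dx
= 35/11 * x^11 + C
The coefficient in lowest terms is 35/11, and its numerator is 35

35


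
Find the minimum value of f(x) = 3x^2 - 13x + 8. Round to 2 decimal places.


For a quadratic f(x) = ax^2 + bx + c with a > 0, the minimum is at the vertex.
Vertex x-coordinate: x = -b/(2a)
x = -(-13) / (2 * 3)
x = 13/6
Substitute back to find the minimum value:
f(13/6) = 3 * (13/6)^2 - 13 * (13/6) + 8
= 169/12 - 169/6 + 8
= -73/12 ≈ -6.08

-6.08


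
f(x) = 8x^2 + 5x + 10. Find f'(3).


Differentiate term by term using power and sum rules:
f(x) = 8x^2 + 5x + 10
f'(x) = 16x + 5
Substitute x = 3:
f'(3) = 16 * 3 + 5
= 48 + 5
= 53

53


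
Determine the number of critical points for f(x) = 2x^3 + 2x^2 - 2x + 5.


Find where f'(x) = 0:
f(x) = 2x^3 + 2x^2 - 2x + 5
f'(x) = 6x^2 + 4x - 2
This is a quadratic in x. Use the discriminant to count real roots.
Discriminant = (4)^2 - 4 * 6 * (-2)
= 16 - (-48)
= 64
Since discriminant > 0, f'(x) = 0 has 2 real solutions.
Number of critical points: 2

2


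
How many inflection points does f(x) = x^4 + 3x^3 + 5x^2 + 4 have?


Inflection points occur where f''(x) = 0 and concavity changes.
f(x) = x^4 + 3x^3 + 5x^2 + 4
f'(x) = 4x^3 + 9x^2 + 10x
f''(x) = 12x^2 + 18x + 10
This is a quadratic in x. Use the discriminant to count real roots.
Discriminant = (18)^2 - 4 * 12 * 10
= 324 - 480
= -156
Since discriminant < 0, f''(x) = 0 has no real solutions.
Number of inflection points: 0

0


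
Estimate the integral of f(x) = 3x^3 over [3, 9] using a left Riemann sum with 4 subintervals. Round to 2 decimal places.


Left Riemann sum uses left endpoints of each subinterval.
Interval: [3, 9], n = 4
dx = (9 - 3) / 4 = 3/2
Left endpoints: [3, 9/2, 6, 15/2]
f values: [81, 2187/8, 648, 10125/8]
Sum = dx * (sum of f values)
= 3/2 * 2268
= 3402 = 3402.00

3402.00


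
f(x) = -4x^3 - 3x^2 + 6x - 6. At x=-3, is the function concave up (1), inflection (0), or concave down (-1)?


Concavity is determined by the sign of f''(x).
f(x) = -4x^3 - 3x^2 + 6x - 6
f'(x) = -12x^2 - 6x + 6
f''(x) = -24x - 6
f''(-3) = -24 * (-3) - 6
= 72 - 6
= 66
Since f''(-3) > 0, the function is concave up (1)

1


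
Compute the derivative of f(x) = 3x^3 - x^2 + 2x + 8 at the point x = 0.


Differentiate f(x) = 3x^3 - x^2 + 2x + 8 term by term:
f'(x) = 9x^2 - 2x + 2
Substitute x = 0:
f'(0) = 9 * 0^2 - 2 * 0 + 2
= 0 + 0 + 2
= 2

2


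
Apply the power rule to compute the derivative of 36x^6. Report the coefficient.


We apply the power rule: d/dx [ax^n] = a*n * x^(n-1)
d/dx [36x^6]
= 36 * 6 * x^(6-1)
= 216x^5
The coefficient is 216

216


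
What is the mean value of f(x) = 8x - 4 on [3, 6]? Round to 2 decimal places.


Average value = 1/(b-a) * integral from a to b of f(x) dx
First compute the integral of 8x - 4:
F(x) = 4x^2 - 4x
F(6) = 4 * 36 - 4 * 6 = 120
F(3) = 4 * 9 - 4 * 3 = 24
Integral = 120 - 24 = 96
Average = 96 / (6 - 3) = 96 / 3
= 32 = 32.00

32.00


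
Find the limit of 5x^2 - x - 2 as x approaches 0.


Since polynomials are continuous, we use direct substitution.
lim(x->0) of 5x^2 - x - 2
= 5 * 0^2 - 1 * 0 - 2
= 0 + 0 - 2
= -2

-2


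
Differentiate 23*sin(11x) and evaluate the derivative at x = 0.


Apply the chain rule to differentiate 23*sin(11x):
d/dx [23*sin(11x)]
= 23 * cos(11x) * d/dx(11x)
= 23 * 11 * cos(11x)
= 253 * cos(11x)
Evaluate at x = 0:
= 253 * cos(0)
= 253 * 1
= 253

253


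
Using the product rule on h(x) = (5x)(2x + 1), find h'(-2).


Let u(x) = 5x and v(x) = 2x + 1
u'(x) = 5
v'(x) = 2
Product rule: h'(x) = u'(x)*v(x) + u(x)*v'(x)
= 5 * (2x + 1) + (5x) * 2
At x = -2:
u(-2) = 5 * (-2) + 0 = -10
v(-2) = 2 * (-2) + 1 = -3
h'(-2) = 5 * (-3) + (-10) * 2
= -15 - 20
= -35

-35


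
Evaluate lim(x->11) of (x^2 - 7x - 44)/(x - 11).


Direct substitution gives 0/0, so we factor the numerator.
Factor: (x^2 - 7x - 44) = (x - 11)(x + 4)
Cancel the common factor (x - 11):
(x^2 - 7x - 44)/(x - 11) = (x + 4)
Now substitute x = 11:
= (11) - (-4) = 15

15


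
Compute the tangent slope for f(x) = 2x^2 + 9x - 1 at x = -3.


The slope of the tangent line equals f'(x) at the point.
f(x) = 2x^2 + 9x - 1
f'(x) = 4x + 9
At x = -3:
f'(-3) = 4 * (-3) + 9
= -12 + 9
= -3

-3


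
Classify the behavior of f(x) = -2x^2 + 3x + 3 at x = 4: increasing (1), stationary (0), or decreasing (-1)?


Compute f'(x) to determine behavior:
f'(x) = -4x + 3
f'(4) = -4 * 4 + 3
= -16 + 3
= -13
Since f'(4) < 0, the function is decreasing (-1)

-1


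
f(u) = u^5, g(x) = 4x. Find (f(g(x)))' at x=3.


Using the chain rule: (f(g(x)))' = f'(g(x)) * g'(x)
First, find g(3):
g(3) = 4 * 3 + 0 = 12
Next, f'(u) = 5u^4
And g'(x) = 4
So f'(g(3)) * g'(3)
= 5 * 12^4 * 4
= 5 * 20736 * 4
= 414720

414720


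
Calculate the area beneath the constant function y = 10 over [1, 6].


The area under a constant function y = 10 is a rectangle.
Width = 6 - 1 = 5
Height = 10
Area = width * height
= 5 * 10
= 50

50


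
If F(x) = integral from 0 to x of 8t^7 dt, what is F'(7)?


By the Fundamental Theorem of Calculus (Part 1):
If F(x) = integral from 0 to x of f(t) dt, then F'(x) = f(x)
Here f(t) = 8t^7
So F'(x) = 8x^7
Evaluate at x = 7:
F'(7) = 8 * 7^7
= 8 * 823543
= 6588344

6588344


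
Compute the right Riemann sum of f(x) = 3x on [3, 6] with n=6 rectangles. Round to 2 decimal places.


Right Riemann sum uses right endpoints of each subinterval.
Interval: [3, 6], n = 6
dx = (6 - 3) / 6 = 1/2
Right endpoints: [7/2, 4, 9/2, 5, 11/2, 6]
f values: [21/2, 12, 27/2, 15, 33/2, 18]
Sum = dx * (sum of f values)
= 1/2 * 171/2
= 171/4 = 42.75

42.75


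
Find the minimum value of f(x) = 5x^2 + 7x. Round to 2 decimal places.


For a quadratic f(x) = ax^2 + bx + c with a > 0, the minimum is at the vertex.
Vertex x-coordinate: x = -b/(2a)
x = -(7) / (2 * 5)
x = -7/10
Substitute back to find the minimum value:
f(-7/10) = 5 * (-7/10)^2 + 7 * (-7/10) + 0
= 49/20 - 49/10 + 0
= -49/20 = -2.45

-2.45


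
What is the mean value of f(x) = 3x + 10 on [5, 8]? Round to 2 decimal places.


Average value = 1/(b-a) * integral from a to b of f(x) dx
First compute the integral of 3x + 10:
F(x) = (3/2)x^2 + 10x
F(8) = 3/2 * 64 + 10 * 8 = 176
F(5) = 3/2 * 25 + 10 * 5 = 175/2
Integral = 176 - 175/2 = 177/2
Average = (177/2) / (8 - 5) = (177/2) / 3
= 59/2 = 29.50

29.50


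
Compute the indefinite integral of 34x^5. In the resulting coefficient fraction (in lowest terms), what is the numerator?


Apply the power rule for integration:
integral of ax^n dx = a/(n+1) * x^(n+1) + C
integral of 34x^5 dx
= 34/6 * x^6 + C
= 17/3 * x^6 + C
The coefficient in lowest terms is 17/3, and its numerator is 17

17


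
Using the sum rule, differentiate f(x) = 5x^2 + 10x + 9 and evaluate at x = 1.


Differentiate term by term using power and sum rules:
f(x) = 5x^2 + 10x + 9
f'(x) = 10x + 10
Substitute x = 1:
f'(1) = 10 * 1 + 10
= 10 + 10
= 20

20


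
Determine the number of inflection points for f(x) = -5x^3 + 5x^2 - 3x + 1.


Inflection points occur where f''(x) = 0 and concavity changes.
f(x) = -5x^3 + 5x^2 - 3x + 1
f'(x) = -15x^2 + 10x - 3
f''(x) = -30x + 10
Set f''(x) = 0:
-30x + 10 = 0
x = -10 / (-30) = 1/3
Since f''(x) is linear (degree 1), it changes sign at this point.
Therefore there is exactly 1 inflection point.

1


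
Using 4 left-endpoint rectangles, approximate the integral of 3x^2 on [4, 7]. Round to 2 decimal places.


Left Riemann sum uses left endpoints of each subinterval.
Interval: [4, 7], n = 4
dx = (7 - 4) / 4 = 3/4
Left endpoints: [4, 19/4, 11/2, 25/4]
f values: [48, 1083/16, 363/4, 1875/16]
Sum = dx * (sum of f values)
= 3/4 * 2589/8
= 7767/32 ≈ 242.72

242.72


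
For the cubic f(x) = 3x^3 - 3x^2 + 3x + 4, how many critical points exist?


Find where f'(x) = 0:
f(x) = 3x^3 - 3x^2 + 3x + 4
f'(x) = 9x^2 - 6x + 3
This is a quadratic in x. Use the discriminant to count real roots.
Discriminant = (-6)^2 - 4 * 9 * 3
= 36 - 108
= -72
Since discriminant < 0, f'(x) = 0 has no real solutions.
Number of critical points: 0

0


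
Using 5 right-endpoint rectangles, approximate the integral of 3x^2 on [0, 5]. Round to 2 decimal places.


Right Riemann sum uses right endpoints of each subinterval.
Interval: [0, 5], n = 5
dx = (5 - 0) / 5 = 1
Right endpoints: [1, 2, 3, 4, 5]
f values: [3, 12, 27, 48, 75]
Sum = dx * (sum of f values)
= 1 * 165
= 165 = 165.00

165.00


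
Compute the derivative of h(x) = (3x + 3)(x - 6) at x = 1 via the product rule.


Let u(x) = 3x + 3 and v(x) = x - 6
u'(x) = 3
v'(x) = 1
Product rule: h'(x) = u'(x)*v(x) + u(x)*v'(x)
= 3 * (x - 6) + (3x + 3) * 1
At x = 1:
u(1) = 3 * 1 + 3 = 6
v(1) = 1 * 1 - 6 = -5
h'(1) = 3 * (-5) + 6 * 1
= -15 + 6
= -9

-9


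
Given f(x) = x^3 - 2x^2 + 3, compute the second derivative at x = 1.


First derivative:
f'(x) = 3x^2 - 4x
Second derivative:
f''(x) = 6x - 4
Substitute x = 1:
f''(1) = 6 * 1 - 4
= 6 - 4
= 2

2


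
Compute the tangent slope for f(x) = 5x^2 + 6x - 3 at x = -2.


The slope of the tangent line equals f'(x) at the point.
f(x) = 5x^2 + 6x - 3
f'(x) = 10x + 6
At x = -2:
f'(-2) = 10 * (-2) + 6
= -20 + 6
= -14

-14


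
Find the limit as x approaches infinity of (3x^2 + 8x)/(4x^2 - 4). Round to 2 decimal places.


For limits at infinity with equal-degree polynomials,
we compare leading coefficients.
Numerator leading term: 3x^2
Denominator leading term: 4x^2
Divide both by x^2:
lim = (3 + 8/x) / (4 - 4/x^2)
As x -> infinity, the 1/x and 1/x^2 terms vanish:
= 3/4 = 0.75

0.75


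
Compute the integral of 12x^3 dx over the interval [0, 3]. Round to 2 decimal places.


Find the antiderivative of 12x^3:
F(x) = 12/4 * x^4
Apply the Fundamental Theorem of Calculus:
F(3) - F(0)
= 12/4 * 3^4 - 12/4 * 0^4
= 12/4 * (81 - 0)
= 12/4 * 81
= 243 = 243.00

243.00


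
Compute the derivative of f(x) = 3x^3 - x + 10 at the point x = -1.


Differentiate f(x) = 3x^3 - x + 10 term by term:
f'(x) = 9x^2 - 1
Substitute x = -1:
f'(-1) = 9 * (-1)^2 + 0 * (-1) - 1
= 9 + 0 - 1
= 8

8


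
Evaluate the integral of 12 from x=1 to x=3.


The integral of a constant k over [a, b] equals k * (b - a).
integral from 1 to 3 of 12 dx
= 12 * (3 - 1)
= 12 * 2
= 24

24


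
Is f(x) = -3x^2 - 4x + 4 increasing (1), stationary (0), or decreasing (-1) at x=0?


Compute f'(x) to determine behavior:
f'(x) = -6x - 4
f'(0) = -6 * 0 - 4
= 0 - 4
= -4
Since f'(0) < 0, the function is decreasing (-1)

-1


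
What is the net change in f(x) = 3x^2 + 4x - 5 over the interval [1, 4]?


Net change = f(b) - f(a)
f(x) = 3x^2 + 4x - 5
Compute f(4):
f(4) = 3 * 4^2 + 4 * 4 - 5
= 48 + 16 - 5
= 59
Compute f(1):
f(1) = 3 * 1^2 + 4 * 1 - 5
= 3 + 4 - 5
= 2
Net change = 59 - 2 = 57

57


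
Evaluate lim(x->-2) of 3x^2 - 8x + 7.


Since polynomials are continuous, we use direct substitution.
lim(x->-2) of 3x^2 - 8x + 7
= 3 * (-2)^2 - 8 * (-2) + 7
= 12 + 16 + 7
= 35

35


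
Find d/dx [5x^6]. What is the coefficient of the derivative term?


We apply the power rule: d/dx [ax^n] = a*n * x^(n-1)
d/dx [5x^6]
= 5 * 6 * x^(6-1)
= 30x^5
The coefficient is 30

30


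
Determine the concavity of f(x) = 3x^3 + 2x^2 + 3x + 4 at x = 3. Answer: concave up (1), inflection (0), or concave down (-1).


Concavity is determined by the sign of f''(x).
f(x) = 3x^3 + 2x^2 + 3x + 4
f'(x) = 9x^2 + 4x + 3
f''(x) = 18x + 4
f''(3) = 18 * 3 + 4
= 54 + 4
= 58
Since f''(3) > 0, the function is concave up (1)

1


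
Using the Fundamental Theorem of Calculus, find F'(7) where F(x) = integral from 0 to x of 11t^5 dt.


By the Fundamental Theorem of Calculus (Part 1):
If F(x) = integral from 0 to x of f(t) dt, then F'(x) = f(x)
Here f(t) = 11t^5
So F'(x) = 11x^5
Evaluate at x = 7:
F'(7) = 11 * 7^5
= 11 * 16807
= 184877

184877
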